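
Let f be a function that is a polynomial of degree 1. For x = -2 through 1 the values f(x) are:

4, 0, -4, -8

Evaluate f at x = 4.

-20

First differences: -4, -4, -4.
Level-1 differences are constant, so f has degree 1.
Fitting a degree-1 polynomial gives f(x) = -4x - 4.
Then f(4) = -20.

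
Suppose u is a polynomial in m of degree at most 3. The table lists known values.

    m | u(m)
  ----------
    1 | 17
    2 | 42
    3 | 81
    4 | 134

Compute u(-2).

Write u(m) = am³ + bm² + cm + d; the 4 given values yield a linear system in the 4 coefficients.
Solving, the leading coefficient vanishes, and u(m) = 7m² + 4m + 6.
Then u(-2) = 26.

26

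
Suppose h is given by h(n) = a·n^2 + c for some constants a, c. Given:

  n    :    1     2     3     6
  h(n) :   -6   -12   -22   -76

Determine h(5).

From h(1) = -6 and h(2) = -12: 1a + c = -6 and 4a + c = -12.
Subtracting: 3a = -6, so a = -2; then c = -6 − (-2)·1 = -4.
So h(n) = -2n² − 4, and h(5) = -54.

-54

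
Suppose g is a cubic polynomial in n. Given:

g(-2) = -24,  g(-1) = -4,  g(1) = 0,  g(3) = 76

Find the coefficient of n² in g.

Write g(n) = an³ + bn² + cn + d; the 4 given values yield a linear system in the 4 coefficients.
Solving, g(n) = 3n³ - n - 2.
The coefficient of n² is 0.

0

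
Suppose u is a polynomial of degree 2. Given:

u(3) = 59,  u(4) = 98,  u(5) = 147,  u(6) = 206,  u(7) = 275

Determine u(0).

Write u(k) = ak² + bk + c; the 5 given values yield a linear system in the 3 coefficients.
Solving, u(k) = 5k² + 4k + 2.
Then u(0) = 2.

2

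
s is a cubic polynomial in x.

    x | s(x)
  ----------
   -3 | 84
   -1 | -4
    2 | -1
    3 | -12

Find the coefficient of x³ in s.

-2

Write s(x) = ax³ + bx² + cx + d; the 4 given values yield a linear system in the 4 coefficients.
Solving, s(x) = -2x³ + 5x² + 2x - 9.
The coefficient of x³ is -2.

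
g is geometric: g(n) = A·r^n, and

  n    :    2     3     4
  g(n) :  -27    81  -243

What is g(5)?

Consecutive ratio: 81/(-27) = -3, and -243/81 = -3, so r = -3.
Then A·(-3)^2 = -27 gives A = -3, and g(n) = -3·(-3)^n.
g(5) = -3·(-3)^5 = 729.

729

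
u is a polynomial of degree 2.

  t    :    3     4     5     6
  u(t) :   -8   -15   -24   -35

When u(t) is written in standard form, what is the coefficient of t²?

First differences: -7, -9, -11. Second differences: -2, -2.
Level-2 differences are constant, so u has degree 2.
Fitting a degree-2 polynomial gives u(t) = -t² + 1.
The coefficient of t² is -1.

-1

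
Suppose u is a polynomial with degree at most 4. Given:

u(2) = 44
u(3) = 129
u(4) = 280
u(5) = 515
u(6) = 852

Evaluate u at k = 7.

1309

First differences: 85, 151, 235, 337. Second differences: 66, 84, 102. Third differences: 18, 18.
Level-3 differences are constant, so u has degree 3.
Fitting a degree-3 polynomial gives u(k) = 3k³ + 6k² - 2k.
Then u(7) = 1309.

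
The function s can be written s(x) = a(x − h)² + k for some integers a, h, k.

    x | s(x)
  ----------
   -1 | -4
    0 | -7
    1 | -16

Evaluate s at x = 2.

-31

First differences -3, -9; second difference -6 = 2a, so a = -3.
Expanding, the x-coefficient is −2ah = 6h; matching it to the data gives h = -1, and then k = -4.
So s(x) = -3(x + 1)² − 4.
s(2) = -3·3² − 4 = -31.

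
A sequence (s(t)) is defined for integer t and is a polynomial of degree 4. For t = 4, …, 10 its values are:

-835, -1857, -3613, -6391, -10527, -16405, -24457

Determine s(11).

First differences: -1022, -1756, -2778, -4136, -5878, -8052. Second differences: -734, -1022, -1358, -1742, -2174. Third differences: -288, -336, -384, -432. Fourth differences: -48, -48, -48.
Level-4 differences are constant, so s has degree 4.
Fitting a degree-4 polynomial gives s(t) = -2t^4 - 4t³ - 5t² + 5t - 7.
Then s(11) = -35163.

-35163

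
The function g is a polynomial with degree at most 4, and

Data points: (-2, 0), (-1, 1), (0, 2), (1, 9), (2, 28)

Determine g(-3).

Write g(t) = at^4 + bt³ + ct² + dt + e; the 5 given values yield a linear system in the 5 coefficients.
Solving, the leading coefficient vanishes, and g(t) = t³ + 3t² + 3t + 2.
Then g(-3) = -7.

-7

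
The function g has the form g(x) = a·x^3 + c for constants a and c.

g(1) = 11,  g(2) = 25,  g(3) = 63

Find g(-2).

-7

From g(1) = 11 and g(2) = 25: 1a + c = 11 and 8a + c = 25.
Subtracting: 7a = 14, so a = 2; then c = 11 − 2·1 = 9.
So g(x) = 2x³ + 9, and g(-2) = -7.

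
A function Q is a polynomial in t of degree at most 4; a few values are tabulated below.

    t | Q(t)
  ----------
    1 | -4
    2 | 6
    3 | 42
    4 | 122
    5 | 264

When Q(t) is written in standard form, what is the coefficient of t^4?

First differences: 10, 36, 80, 142. Second differences: 26, 44, 62. Third differences: 18, 18.
Level-3 differences are constant, so Q has degree 3.
Fitting a degree-3 polynomial gives Q(t) = 3t³ - 5t² + 4t - 6.
The coefficient of t^4 is 0.

0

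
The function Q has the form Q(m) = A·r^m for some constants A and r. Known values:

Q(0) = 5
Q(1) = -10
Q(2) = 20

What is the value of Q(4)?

Consecutive ratio: -10/5 = -2, and 20/(-10) = -2, so r = -2.
Then A·(-2)^0 = 5 gives A = 5, and Q(m) = 5·(-2)^m.
Q(4) = 5·(-2)^4 = 80.

80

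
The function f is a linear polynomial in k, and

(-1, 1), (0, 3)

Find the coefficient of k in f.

2

Write f(k) = ak + b; the 2 given values yield a linear system in the 2 coefficients.
Solving, f(k) = 2k + 3.
The coefficient of k is 2.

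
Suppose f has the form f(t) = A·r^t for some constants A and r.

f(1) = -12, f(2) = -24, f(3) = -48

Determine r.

Consecutive ratio: -24/(-12) = 2, and -48/(-24) = 2, so r = 2.
Then A·2^1 = -12 gives A = -6, and f(t) = -6·2^t.

2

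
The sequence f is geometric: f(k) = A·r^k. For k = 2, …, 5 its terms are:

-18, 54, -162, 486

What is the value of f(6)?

Consecutive ratio: 54/(-18) = -3, and -162/54 = -3, so r = -3.
Then A·(-3)^2 = -18 gives A = -2, and f(k) = -2·(-3)^k.
f(6) = -2·(-3)^6 = -1458.

-1458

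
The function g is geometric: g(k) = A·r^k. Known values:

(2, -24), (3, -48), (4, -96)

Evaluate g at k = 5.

Consecutive ratio: -48/(-24) = 2, and -96/(-48) = 2, so r = 2.
Then A·2^2 = -24 gives A = -6, and g(k) = -6·2^k.
g(5) = -6·2^5 = -192.

-192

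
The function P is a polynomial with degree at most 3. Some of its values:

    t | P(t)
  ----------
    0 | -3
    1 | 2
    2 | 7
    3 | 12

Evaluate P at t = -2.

Write P(t) = at³ + bt² + ct + d; the 4 given values yield a linear system in the 4 coefficients.
Solving, the top 2 coefficients vanish, and P(t) = 5t - 3.
Then P(-2) = -13.

-13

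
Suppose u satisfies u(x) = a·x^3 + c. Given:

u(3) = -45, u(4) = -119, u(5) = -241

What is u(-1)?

11

From u(3) = -45 and u(4) = -119: 27a + c = -45 and 64a + c = -119.
Subtracting: 37a = -74, so a = -2; then c = -45 − (-2)·27 = 9.
So u(x) = -2x³ + 9, and u(-1) = 11.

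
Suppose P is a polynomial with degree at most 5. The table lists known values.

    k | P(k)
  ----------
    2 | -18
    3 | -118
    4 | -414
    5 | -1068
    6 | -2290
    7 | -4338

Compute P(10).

-18738

First differences: -100, -296, -654, -1222, -2048. Second differences: -196, -358, -568, -826. Third differences: -162, -210, -258. Fourth differences: -48, -48.
Level-4 differences are constant, so P has degree 4.
Fitting a degree-4 polynomial gives P(k) = -2k^4 + k³ + 3k² - 4k + 2.
Then P(10) = -18738.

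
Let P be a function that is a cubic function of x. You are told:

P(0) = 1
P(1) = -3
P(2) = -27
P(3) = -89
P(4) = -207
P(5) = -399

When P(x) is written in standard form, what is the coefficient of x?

0

First differences: -4, -24, -62, -118, -192. Second differences: -20, -38, -56, -74. Third differences: -18, -18, -18.
Level-3 differences are constant, so P has degree 3.
Fitting a degree-3 polynomial gives P(x) = -3x³ - x² + 1.
The coefficient of x is 0.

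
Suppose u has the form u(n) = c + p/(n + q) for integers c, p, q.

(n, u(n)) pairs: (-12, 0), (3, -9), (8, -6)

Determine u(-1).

(u(n) − c)(n + q) = p for each data point; the three points give a linear system in c and q, then p follows.
Solving: c = -3, q = 2, p = -30, so u(n) = -3 − 30/(n + 2).
Then u(-1) = -3 − 30/1 = -33.

-33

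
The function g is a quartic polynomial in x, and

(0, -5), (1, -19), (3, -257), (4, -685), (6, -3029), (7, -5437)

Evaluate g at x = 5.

-1535

Write g(x) = ax^4 + bx³ + cx² + dx + e; the 6 given values yield a linear system in the 5 coefficients.
Solving, g(x) = -2x^4 - x³ - 5x² - 6x - 5.
Then g(5) = -1535.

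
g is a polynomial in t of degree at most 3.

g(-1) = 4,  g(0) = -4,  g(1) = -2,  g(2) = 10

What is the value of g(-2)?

First differences: -8, 2, 12. Second differences: 10, 10.
Level-2 differences are constant, so g has degree 2.
Fitting a degree-2 polynomial gives g(t) = 5t² - 3t - 4.
Then g(-2) = 22.

22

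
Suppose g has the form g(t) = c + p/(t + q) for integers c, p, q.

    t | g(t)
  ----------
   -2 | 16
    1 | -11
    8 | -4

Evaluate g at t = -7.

1

(g(t) − c)(t + q) = p for each data point; the three points give a linear system in c and q, then p follows.
Solving: c = -2, q = 1, p = -18, so g(t) = -2 − 18/(t + 1).
Then g(-7) = -2 − 18/(-6) = 1.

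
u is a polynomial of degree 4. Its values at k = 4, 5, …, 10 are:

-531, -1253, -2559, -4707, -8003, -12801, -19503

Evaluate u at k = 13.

-55773

First differences: -722, -1306, -2148, -3296, -4798, -6702. Second differences: -584, -842, -1148, -1502, -1904. Third differences: -258, -306, -354, -402. Fourth differences: -48, -48, -48.
Level-4 differences are constant, so u has degree 4.
Fitting a degree-4 polynomial gives u(k) = -2k^4 + k³ - 5k² - 3.
Then u(13) = -55773.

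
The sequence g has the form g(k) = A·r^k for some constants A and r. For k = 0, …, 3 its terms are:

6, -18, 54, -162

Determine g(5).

Consecutive ratio: -18/6 = -3, and 54/(-18) = -3, so r = -3.
Then A·(-3)^0 = 6 gives A = 6, and g(k) = 6·(-3)^k.
g(5) = 6·(-3)^5 = -1458.

-1458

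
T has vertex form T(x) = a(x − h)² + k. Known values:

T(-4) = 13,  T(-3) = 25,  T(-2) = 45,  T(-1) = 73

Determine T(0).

First differences 12, 20, 28; second difference 8 = 2a, so a = 4.
Expanding, the x-coefficient is −2ah = -8h; matching it to the data gives h = -5, and then k = 9.
So T(x) = 4(x + 5)² + 9.
T(0) = 4·5² + 9 = 109.

109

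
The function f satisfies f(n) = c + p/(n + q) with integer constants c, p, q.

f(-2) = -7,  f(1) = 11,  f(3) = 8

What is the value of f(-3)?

(f(n) − c)(n + q) = p for each data point; the three points give a linear system in c and q, then p follows.
Solving: c = 5, q = 1, p = 12, so f(n) = 5 + 12/(n + 1).
Then f(-3) = 5 + 12/(-2) = -1.

-1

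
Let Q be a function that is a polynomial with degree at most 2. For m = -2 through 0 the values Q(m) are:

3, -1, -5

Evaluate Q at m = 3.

-17

Write Q(m) = am² + bm + c; the 3 given values yield a linear system in the 3 coefficients.
Solving, the leading coefficient vanishes, and Q(m) = -4m - 5.
Then Q(3) = -17.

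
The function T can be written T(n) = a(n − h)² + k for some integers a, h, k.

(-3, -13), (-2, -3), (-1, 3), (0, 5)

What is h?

0

First differences 10, 6, 2; second difference -4 = 2a, so a = -2.
Expanding, the n-coefficient is −2ah = 4h; matching it to the data gives h = 0, and then k = 5.
So T(n) = -2(n + 0)² + 5.
Hence h = 0.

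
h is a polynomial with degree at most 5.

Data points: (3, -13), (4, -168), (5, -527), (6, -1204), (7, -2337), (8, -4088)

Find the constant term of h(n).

8

Write h(n) = an^5 + bn^4 + cn³ + dn² + en + p; the 6 given values yield a linear system in the 6 coefficients.
Solving, the leading coefficient vanishes, and h(n) = -n^4 - n³ + 7n² + 8n + 8.
The constant term is h(0) = 8.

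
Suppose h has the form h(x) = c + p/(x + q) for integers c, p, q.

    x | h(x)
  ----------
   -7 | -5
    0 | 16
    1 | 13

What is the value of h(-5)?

-14

(h(x) − c)(x + q) = p for each data point; the three points give a linear system in c and q, then p follows.
Solving: c = 4, q = 3, p = 36, so h(x) = 4 + 36/(x + 3).
Then h(-5) = 4 + 36/(-2) = -14.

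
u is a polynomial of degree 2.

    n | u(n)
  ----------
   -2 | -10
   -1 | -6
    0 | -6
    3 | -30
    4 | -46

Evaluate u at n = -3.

-18

Write u(n) = an² + bn + c; the 5 given values yield a linear system in the 3 coefficients.
Solving, u(n) = -2n² - 2n - 6.
Then u(-3) = -18.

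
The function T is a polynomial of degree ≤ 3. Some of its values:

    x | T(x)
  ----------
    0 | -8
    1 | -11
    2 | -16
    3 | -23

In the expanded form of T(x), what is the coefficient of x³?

First differences: -3, -5, -7. Second differences: -2, -2.
Level-2 differences are constant, so T has degree 2.
Fitting a degree-2 polynomial gives T(x) = -x² - 2x - 8.
The coefficient of x³ is 0.

0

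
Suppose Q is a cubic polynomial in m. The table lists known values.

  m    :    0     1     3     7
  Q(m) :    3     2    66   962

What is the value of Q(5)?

Write Q(m) = am³ + bm² + cm + d; the 4 given values yield a linear system in the 4 coefficients.
Solving, Q(m) = 3m³ - m² - 3m + 3.
Then Q(5) = 338.

338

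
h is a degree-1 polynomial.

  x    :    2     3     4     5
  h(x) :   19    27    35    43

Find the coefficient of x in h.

8

First differences: 8, 8, 8.
Level-1 differences are constant, so h has degree 1.
Fitting a degree-1 polynomial gives h(x) = 8x + 3.
The coefficient of x is 8.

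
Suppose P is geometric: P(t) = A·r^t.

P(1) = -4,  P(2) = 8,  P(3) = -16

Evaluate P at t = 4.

Consecutive ratio: 8/(-4) = -2, and -16/8 = -2, so r = -2.
Then A·(-2)^1 = -4 gives A = 2, and P(t) = 2·(-2)^t.
P(4) = 2·(-2)^4 = 32.

32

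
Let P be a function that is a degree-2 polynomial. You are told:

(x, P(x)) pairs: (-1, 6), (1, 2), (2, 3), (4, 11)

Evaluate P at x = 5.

18

Write P(x) = ax² + bx + c; the 4 given values yield a linear system in the 3 coefficients.
Solving, P(x) = x² - 2x + 3.
Then P(5) = 18.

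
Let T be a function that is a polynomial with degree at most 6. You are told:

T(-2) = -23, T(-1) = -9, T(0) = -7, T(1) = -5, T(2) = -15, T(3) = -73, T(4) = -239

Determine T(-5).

First differences: 14, 2, 2, -10, -58, -166. Second differences: -12, 0, -12, -48, -108. Third differences: 12, -12, -36, -60. Fourth differences: -24, -24, -24.
Level-4 differences are constant, so T has degree 4.
Fitting a degree-4 polynomial gives T(k) = -k^4 + k² + 2k - 7.
Then T(-5) = -617.

-617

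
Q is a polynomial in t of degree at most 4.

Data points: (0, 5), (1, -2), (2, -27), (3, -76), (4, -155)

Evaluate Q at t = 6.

First differences: -7, -25, -49, -79. Second differences: -18, -24, -30. Third differences: -6, -6.
Level-3 differences are constant, so Q has degree 3.
Fitting a degree-3 polynomial gives Q(t) = -t³ - 6t² + 5.
Then Q(6) = -427.

-427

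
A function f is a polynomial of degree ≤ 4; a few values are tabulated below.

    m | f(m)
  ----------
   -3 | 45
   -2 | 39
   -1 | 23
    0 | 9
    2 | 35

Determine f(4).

Write f(m) = am^4 + bm³ + cm² + dm + e; the 5 given values yield a linear system in the 5 coefficients.
Solving, the leading coefficient vanishes, and f(m) = 2m³ + 7m² - 9m + 9.
Then f(4) = 213.

213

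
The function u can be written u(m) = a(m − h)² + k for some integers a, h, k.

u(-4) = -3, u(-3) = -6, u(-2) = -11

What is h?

First differences -3, -5; second difference -2 = 2a, so a = -1.
Expanding, the m-coefficient is −2ah = 2h; matching it to the data gives h = -5, and then k = -2.
So u(m) = -1(m + 5)² − 2.
Hence h = -5.

-5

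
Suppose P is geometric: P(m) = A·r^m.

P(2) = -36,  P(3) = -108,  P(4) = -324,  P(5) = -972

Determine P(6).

-2916

Consecutive ratio: -108/(-36) = 3, and -324/(-108) = 3, so r = 3.
Then A·3^2 = -36 gives A = -4, and P(m) = -4·3^m.
P(6) = -4·3^6 = -2916.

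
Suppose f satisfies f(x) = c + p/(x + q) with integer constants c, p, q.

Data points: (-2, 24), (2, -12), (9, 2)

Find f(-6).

(f(x) − c)(x + q) = p for each data point; the three points give a linear system in c and q, then p follows.
Solving: c = 6, q = 0, p = -36, so f(x) = 6 − 36/(x + 0).
Then f(-6) = 6 − 36/(-6) = 12.

12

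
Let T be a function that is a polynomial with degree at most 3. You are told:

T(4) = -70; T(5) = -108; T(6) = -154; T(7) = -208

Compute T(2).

-18

First differences: -38, -46, -54. Second differences: -8, -8.
Level-2 differences are constant, so T has degree 2.
Fitting a degree-2 polynomial gives T(n) = -4n² - 2n + 2.
Then T(2) = -18.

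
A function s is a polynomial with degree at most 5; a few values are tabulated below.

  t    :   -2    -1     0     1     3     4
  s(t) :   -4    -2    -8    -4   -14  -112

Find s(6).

Write s(t) = at^5 + bt^4 + ct³ + dt² + et + p; the 6 given values yield a linear system in the 6 coefficients.
Solving, the leading coefficient vanishes, and s(t) = -t^4 + t³ + 6t² - 2t - 8.
Then s(6) = -884.

-884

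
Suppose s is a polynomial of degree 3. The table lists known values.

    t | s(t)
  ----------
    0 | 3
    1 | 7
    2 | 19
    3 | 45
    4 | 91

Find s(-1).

1

Write s(t) = at³ + bt² + ct + d; the 5 given values yield a linear system in the 4 coefficients.
Solving, s(t) = t³ + t² + 2t + 3.
Then s(-1) = 1.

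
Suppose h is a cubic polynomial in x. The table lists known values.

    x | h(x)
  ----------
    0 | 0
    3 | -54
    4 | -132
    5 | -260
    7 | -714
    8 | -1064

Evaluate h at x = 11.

-2750

Write h(x) = ax³ + bx² + cx + d; the 6 given values yield a linear system in the 4 coefficients.
Solving, h(x) = -2x³ - x² + 3x.
Then h(11) = -2750.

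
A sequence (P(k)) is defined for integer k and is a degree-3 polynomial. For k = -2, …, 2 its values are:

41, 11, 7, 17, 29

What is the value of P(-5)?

Write P(k) = ak³ + bk² + ck + d; the 5 given values yield a linear system in the 4 coefficients.
Solving, P(k) = -2k³ + 7k² + 5k + 7.
Then P(-5) = 407.

407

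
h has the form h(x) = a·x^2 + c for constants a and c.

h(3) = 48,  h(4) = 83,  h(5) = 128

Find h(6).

183

From h(3) = 48 and h(4) = 83: 9a + c = 48 and 16a + c = 83.
Subtracting: 7a = 35, so a = 5; then c = 48 − 5·9 = 3.
So h(x) = 5x² + 3, and h(6) = 183.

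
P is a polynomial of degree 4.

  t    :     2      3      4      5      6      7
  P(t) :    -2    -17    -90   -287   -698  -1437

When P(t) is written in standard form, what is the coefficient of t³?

First differences: -15, -73, -197, -411, -739. Second differences: -58, -124, -214, -328. Third differences: -66, -90, -114. Fourth differences: -24, -24.
Level-4 differences are constant, so P has degree 4.
Fitting a degree-4 polynomial gives P(t) = -t^4 + 3t³ - t² - 2t - 2.
The coefficient of t³ is 3.

3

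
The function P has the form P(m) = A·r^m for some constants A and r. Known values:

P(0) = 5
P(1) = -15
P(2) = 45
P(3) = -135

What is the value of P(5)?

Consecutive ratio: -15/5 = -3, and 45/(-15) = -3, so r = -3.
Then A·(-3)^0 = 5 gives A = 5, and P(m) = 5·(-3)^m.
P(5) = 5·(-3)^5 = -1215.

-1215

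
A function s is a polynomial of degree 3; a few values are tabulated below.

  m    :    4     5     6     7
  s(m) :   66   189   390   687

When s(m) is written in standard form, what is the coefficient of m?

-6

Write s(m) = am³ + bm² + cm + d; the 4 given values yield a linear system in the 4 coefficients.
Solving, s(m) = 3m³ - 6m² - 6m - 6.
The coefficient of m is -6.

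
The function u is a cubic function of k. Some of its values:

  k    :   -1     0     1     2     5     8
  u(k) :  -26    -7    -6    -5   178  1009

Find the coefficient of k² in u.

Write u(k) = ak³ + bk² + ck + d; the 6 given values yield a linear system in the 4 coefficients.
Solving, u(k) = 3k³ - 9k² + 7k - 7.
The coefficient of k² is -9.

-9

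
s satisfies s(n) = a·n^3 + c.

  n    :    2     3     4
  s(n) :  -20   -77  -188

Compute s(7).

From s(2) = -20 and s(3) = -77: 8a + c = -20 and 27a + c = -77.
Subtracting: 19a = -57, so a = -3; then c = -20 − (-3)·8 = 4.
So s(n) = -3n³ + 4, and s(7) = -1025.

-1025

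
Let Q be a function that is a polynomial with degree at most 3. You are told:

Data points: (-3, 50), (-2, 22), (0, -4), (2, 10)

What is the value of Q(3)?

Write Q(k) = ak³ + bk² + ck + d; the 4 given values yield a linear system in the 4 coefficients.
Solving, the leading coefficient vanishes, and Q(k) = 5k² - 3k - 4.
Then Q(3) = 32.

32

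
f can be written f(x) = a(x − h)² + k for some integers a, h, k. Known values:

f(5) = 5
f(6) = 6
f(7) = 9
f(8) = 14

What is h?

First differences 1, 3, 5; second difference 2 = 2a, so a = 1.
Expanding, the x-coefficient is −2ah = -2h; matching it to the data gives h = 5, and then k = 5.
So f(x) = 1(x − 5)² + 5.
Hence h = 5.

5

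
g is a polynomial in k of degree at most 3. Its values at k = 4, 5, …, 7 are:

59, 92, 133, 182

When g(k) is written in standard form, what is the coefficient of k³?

0

First differences: 33, 41, 49. Second differences: 8, 8.
Level-2 differences are constant, so g has degree 2.
Fitting a degree-2 polynomial gives g(k) = 4k² - 3k + 7.
The coefficient of k³ is 0.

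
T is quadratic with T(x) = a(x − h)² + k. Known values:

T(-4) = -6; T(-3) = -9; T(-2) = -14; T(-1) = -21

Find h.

-5

First differences -3, -5, -7; second difference -2 = 2a, so a = -1.
Expanding, the x-coefficient is −2ah = 2h; matching it to the data gives h = -5, and then k = -5.
So T(x) = -1(x + 5)² − 5.
Hence h = -5.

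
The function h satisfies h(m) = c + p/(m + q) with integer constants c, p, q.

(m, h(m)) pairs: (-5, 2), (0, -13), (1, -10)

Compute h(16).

-5

(h(m) − c)(m + q) = p for each data point; the three points give a linear system in c and q, then p follows.
Solving: c = -4, q = 2, p = -18, so h(m) = -4 − 18/(m + 2).
Then h(16) = -4 − 18/18 = -5.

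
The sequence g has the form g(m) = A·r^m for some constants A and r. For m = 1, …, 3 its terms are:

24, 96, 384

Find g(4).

1536

Consecutive ratio: 96/24 = 4, and 384/96 = 4, so r = 4.
Then A·4^1 = 24 gives A = 6, and g(m) = 6·4^m.
g(4) = 6·4^4 = 1536.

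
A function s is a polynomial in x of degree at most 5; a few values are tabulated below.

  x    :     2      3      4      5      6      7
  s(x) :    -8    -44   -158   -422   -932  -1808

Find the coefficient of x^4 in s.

First differences: -36, -114, -264, -510, -876. Second differences: -78, -150, -246, -366. Third differences: -72, -96, -120. Fourth differences: -24, -24.
Level-4 differences are constant, so s has degree 4.
Fitting a degree-4 polynomial gives s(x) = -x^4 + 2x³ - 2x² + x - 2.
The coefficient of x^4 is -1.

-1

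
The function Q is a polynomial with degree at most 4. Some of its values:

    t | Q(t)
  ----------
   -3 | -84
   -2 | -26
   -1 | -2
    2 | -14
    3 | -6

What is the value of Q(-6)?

Write Q(t) = at^4 + bt³ + ct² + dt + e; the 5 given values yield a linear system in the 5 coefficients.
Solving, the leading coefficient vanishes, and Q(t) = 2t³ - 5t² - 5t.
Then Q(-6) = -582.

-582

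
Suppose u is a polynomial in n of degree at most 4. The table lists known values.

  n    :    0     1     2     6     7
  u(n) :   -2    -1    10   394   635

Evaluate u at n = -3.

-65

Write u(n) = an^4 + bn³ + cn² + dn + e; the 5 given values yield a linear system in the 5 coefficients.
Solving, the leading coefficient vanishes, and u(n) = 2n³ - n² - 2.
Then u(-3) = -65.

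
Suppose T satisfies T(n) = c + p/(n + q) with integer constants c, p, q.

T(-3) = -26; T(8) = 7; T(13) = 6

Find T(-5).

-6

(T(n) − c)(n + q) = p for each data point; the three points give a linear system in c and q, then p follows.
Solving: c = 4, q = 2, p = 30, so T(n) = 4 + 30/(n + 2).
Then T(-5) = 4 + 30/(-3) = -6.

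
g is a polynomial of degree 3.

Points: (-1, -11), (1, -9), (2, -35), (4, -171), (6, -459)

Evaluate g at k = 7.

-675

Write g(k) = ak³ + bk² + ck + d; the 5 given values yield a linear system in the 4 coefficients.
Solving, g(k) = -k³ - 7k² + 2k - 3.
Then g(7) = -675.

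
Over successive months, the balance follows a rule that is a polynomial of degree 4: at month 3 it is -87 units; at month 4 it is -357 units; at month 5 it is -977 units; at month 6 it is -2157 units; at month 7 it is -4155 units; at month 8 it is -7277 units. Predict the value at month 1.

3

Write the value at t as s(t).
First differences: -270, -620, -1180, -1998, -3122. Second differences: -350, -560, -818, -1124. Third differences: -210, -258, -306. Fourth differences: -48, -48.
Level-4 differences are constant, so s has degree 4.
Fitting a degree-4 polynomial gives s(t) = -2t^4 + t³ + 7t² - 6t + 3.
Then s(1) = 3.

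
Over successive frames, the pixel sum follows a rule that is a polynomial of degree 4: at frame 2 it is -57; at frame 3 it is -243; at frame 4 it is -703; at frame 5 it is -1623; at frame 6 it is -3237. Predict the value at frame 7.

-5827

Write the value at t as T(t).
Write T(t) = at^4 + bt³ + ct² + dt + e; the 5 given values yield a linear system in the 5 coefficients.
Solving, T(t) = -2t^4 - 3t³ + t - 3.
Then T(7) = -5827.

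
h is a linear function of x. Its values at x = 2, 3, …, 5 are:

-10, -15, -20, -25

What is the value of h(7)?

-35

First differences: -5, -5, -5.
Level-1 differences are constant, so h has degree 1.
Fitting a degree-1 polynomial gives h(x) = -5x.
Then h(7) = -35.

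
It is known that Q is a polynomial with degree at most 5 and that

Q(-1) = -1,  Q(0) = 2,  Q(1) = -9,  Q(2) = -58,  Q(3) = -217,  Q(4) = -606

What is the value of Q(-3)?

-193

First differences: 3, -11, -49, -159, -389. Second differences: -14, -38, -110, -230. Third differences: -24, -72, -120. Fourth differences: -48, -48.
Level-4 differences are constant, so Q has degree 4.
Fitting a degree-4 polynomial gives Q(x) = -2x^4 - 5x² - 4x + 2.
Then Q(-3) = -193.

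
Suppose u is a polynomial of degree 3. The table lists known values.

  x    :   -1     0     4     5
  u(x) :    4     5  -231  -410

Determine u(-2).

3

Write u(x) = ax³ + bx² + cx + d; the 4 given values yield a linear system in the 4 coefficients.
Solving, u(x) = -2x³ - 6x² - 3x + 5.
Then u(-2) = 3.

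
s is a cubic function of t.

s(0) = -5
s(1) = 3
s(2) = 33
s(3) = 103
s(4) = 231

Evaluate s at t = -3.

Write s(t) = at³ + bt² + ct + d; the 5 given values yield a linear system in the 4 coefficients.
Solving, s(t) = 3t³ + 2t² + 3t - 5.
Then s(-3) = -77.

-77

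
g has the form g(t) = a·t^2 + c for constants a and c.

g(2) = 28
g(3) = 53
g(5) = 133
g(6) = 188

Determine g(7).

From g(2) = 28 and g(3) = 53: 4a + c = 28 and 9a + c = 53.
Subtracting: 5a = 25, so a = 5; then c = 28 − 5·4 = 8.
So g(t) = 5t² + 8, and g(7) = 253.

253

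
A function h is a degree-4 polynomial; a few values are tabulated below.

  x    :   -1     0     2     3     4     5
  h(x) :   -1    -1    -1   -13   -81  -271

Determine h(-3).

Write h(x) = ax^4 + bx³ + cx² + dx + e; the 6 given values yield a linear system in the 5 coefficients.
Solving, h(x) = -x^4 + 3x³ - 4x - 1.
Then h(-3) = -151.

-151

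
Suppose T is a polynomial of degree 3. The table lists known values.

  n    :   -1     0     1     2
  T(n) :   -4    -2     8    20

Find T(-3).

40

Write T(n) = an³ + bn² + cn + d; the 4 given values yield a linear system in the 4 coefficients.
Solving, T(n) = -n³ + 4n² + 7n - 2.
Then T(-3) = 40.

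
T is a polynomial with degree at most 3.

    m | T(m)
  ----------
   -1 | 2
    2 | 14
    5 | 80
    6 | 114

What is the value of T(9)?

Write T(m) = am³ + bm² + cm + d; the 4 given values yield a linear system in the 4 coefficients.
Solving, the leading coefficient vanishes, and T(m) = 3m² + m.
Then T(9) = 252.

252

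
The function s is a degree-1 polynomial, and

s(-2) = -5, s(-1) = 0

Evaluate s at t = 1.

10

Write s(t) = at + b; the 2 given values yield a linear system in the 2 coefficients.
Solving, s(t) = 5t + 5.
Then s(1) = 10.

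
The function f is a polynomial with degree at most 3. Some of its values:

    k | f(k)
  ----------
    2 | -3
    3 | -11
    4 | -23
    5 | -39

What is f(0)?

First differences: -8, -12, -16. Second differences: -4, -4.
Level-2 differences are constant, so f has degree 2.
Fitting a degree-2 polynomial gives f(k) = -2k² + 2k + 1.
Then f(0) = 1.

1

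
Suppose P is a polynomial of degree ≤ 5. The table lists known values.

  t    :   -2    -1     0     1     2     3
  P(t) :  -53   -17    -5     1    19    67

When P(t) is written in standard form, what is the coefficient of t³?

Write P(t) = at^5 + bt^4 + ct³ + dt² + et + p; the 6 given values yield a linear system in the 6 coefficients.
Solving, the top 2 coefficients vanish, and P(t) = 3t³ - 3t² + 6t - 5.
The coefficient of t³ is 3.

3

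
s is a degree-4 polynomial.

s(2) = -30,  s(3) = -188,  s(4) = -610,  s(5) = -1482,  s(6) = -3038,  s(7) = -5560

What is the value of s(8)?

-9378

Write s(t) = at^4 + bt³ + ct² + dt + e; the 6 given values yield a linear system in the 5 coefficients.
Solving, s(t) = -2t^4 - 3t³ + 5t² + 4t - 2.
Then s(8) = -9378.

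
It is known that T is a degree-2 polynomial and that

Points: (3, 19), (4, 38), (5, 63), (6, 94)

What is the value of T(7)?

First differences: 19, 25, 31. Second differences: 6, 6.
Level-2 differences are constant, so T has degree 2.
Fitting a degree-2 polynomial gives T(n) = 3n² - 2n - 2.
Then T(7) = 131.

131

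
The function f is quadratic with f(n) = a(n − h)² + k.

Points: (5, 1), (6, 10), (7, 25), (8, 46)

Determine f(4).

First differences 9, 15, 21; second difference 6 = 2a, so a = 3.
Expanding, the n-coefficient is −2ah = -6h; matching it to the data gives h = 4, and then k = -2.
So f(n) = 3(n − 4)² − 2.
f(4) = 3·0² − 2 = -2.

-2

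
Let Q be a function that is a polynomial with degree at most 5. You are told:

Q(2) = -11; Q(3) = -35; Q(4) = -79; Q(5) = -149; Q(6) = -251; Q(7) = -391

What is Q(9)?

First differences: -24, -44, -70, -102, -140. Second differences: -20, -26, -32, -38. Third differences: -6, -6, -6.
Level-3 differences are constant, so Q has degree 3.
Fitting a degree-3 polynomial gives Q(x) = -x³ - x² + 1.
Then Q(9) = -809.

-809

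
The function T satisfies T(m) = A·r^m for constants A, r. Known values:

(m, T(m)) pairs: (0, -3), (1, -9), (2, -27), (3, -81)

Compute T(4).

Consecutive ratio: -9/(-3) = 3, and -27/(-9) = 3, so r = 3.
Then A·3^0 = -3 gives A = -3, and T(m) = -3·3^m.
T(4) = -3·3^4 = -243.

-243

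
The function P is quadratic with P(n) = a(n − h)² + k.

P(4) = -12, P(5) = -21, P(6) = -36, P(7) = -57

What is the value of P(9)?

First differences -9, -15, -21; second difference -6 = 2a, so a = -3.
Expanding, the n-coefficient is −2ah = 6h; matching it to the data gives h = 3, and then k = -9.
So P(n) = -3(n − 3)² − 9.
P(9) = -3·6² − 9 = -117.

-117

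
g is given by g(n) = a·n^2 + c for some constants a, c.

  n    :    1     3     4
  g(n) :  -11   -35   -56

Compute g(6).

From g(1) = -11 and g(3) = -35: 1a + c = -11 and 9a + c = -35.
Subtracting: 8a = -24, so a = -3; then c = -11 − (-3)·1 = -8.
So g(n) = -3n² − 8, and g(6) = -116.

-116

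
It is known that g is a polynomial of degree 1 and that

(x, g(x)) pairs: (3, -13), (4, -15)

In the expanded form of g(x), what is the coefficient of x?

Write g(x) = ax + b; the 2 given values yield a linear system in the 2 coefficients.
Solving, g(x) = -2x - 7.
The coefficient of x is -2.

-2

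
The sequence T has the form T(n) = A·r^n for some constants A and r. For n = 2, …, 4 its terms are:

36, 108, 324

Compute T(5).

Consecutive ratio: 108/36 = 3, and 324/108 = 3, so r = 3.
Then A·3^2 = 36 gives A = 4, and T(n) = 4·3^n.
T(5) = 4·3^5 = 972.

972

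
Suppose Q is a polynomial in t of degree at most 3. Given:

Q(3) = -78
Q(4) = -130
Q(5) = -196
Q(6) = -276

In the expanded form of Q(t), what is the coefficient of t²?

-7

First differences: -52, -66, -80. Second differences: -14, -14.
Level-2 differences are constant, so Q has degree 2.
Fitting a degree-2 polynomial gives Q(t) = -7t² - 3t - 6.
The coefficient of t² is -7.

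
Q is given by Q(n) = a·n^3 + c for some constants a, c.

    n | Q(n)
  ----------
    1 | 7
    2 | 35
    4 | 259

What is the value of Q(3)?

111

From Q(1) = 7 and Q(2) = 35: 1a + c = 7 and 8a + c = 35.
Subtracting: 7a = 28, so a = 4; then c = 7 − 4·1 = 3.
So Q(n) = 4n³ + 3, and Q(3) = 111.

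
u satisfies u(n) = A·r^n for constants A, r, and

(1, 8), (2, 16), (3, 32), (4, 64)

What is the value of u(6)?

256

Consecutive ratio: 16/8 = 2, and 32/16 = 2, so r = 2.
Then A·2^1 = 8 gives A = 4, and u(n) = 4·2^n.
u(6) = 4·2^6 = 256.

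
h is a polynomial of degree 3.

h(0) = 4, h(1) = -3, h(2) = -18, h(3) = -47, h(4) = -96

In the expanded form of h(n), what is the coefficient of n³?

-1

Write h(n) = an³ + bn² + cn + d; the 5 given values yield a linear system in the 4 coefficients.
Solving, h(n) = -n³ - n² - 5n + 4.
The coefficient of n³ is -1.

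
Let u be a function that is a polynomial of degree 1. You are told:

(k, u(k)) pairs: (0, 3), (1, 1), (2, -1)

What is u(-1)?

First differences: -2, -2.
Level-1 differences are constant, so u has degree 1.
Fitting a degree-1 polynomial gives u(k) = -2k + 3.
Then u(-1) = 5.

5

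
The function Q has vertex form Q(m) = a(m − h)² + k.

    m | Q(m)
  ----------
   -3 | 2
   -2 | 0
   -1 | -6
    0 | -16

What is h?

-3

First differences -2, -6, -10; second difference -4 = 2a, so a = -2.
Expanding, the m-coefficient is −2ah = 4h; matching it to the data gives h = -3, and then k = 2.
So Q(m) = -2(m + 3)² + 2.
Hence h = -3.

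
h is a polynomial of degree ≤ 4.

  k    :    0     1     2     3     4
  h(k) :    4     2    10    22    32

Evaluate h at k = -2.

First differences: -2, 8, 12, 10. Second differences: 10, 4, -2. Third differences: -6, -6.
Level-3 differences are constant, so h has degree 3.
Fitting a degree-3 polynomial gives h(k) = -k³ + 8k² - 9k + 4.
Then h(-2) = 62.

62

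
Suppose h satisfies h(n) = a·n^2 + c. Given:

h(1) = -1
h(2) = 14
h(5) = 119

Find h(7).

From h(1) = -1 and h(2) = 14: 1a + c = -1 and 4a + c = 14.
Subtracting: 3a = 15, so a = 5; then c = -1 − 5·1 = -6.
So h(n) = 5n² − 6, and h(7) = 239.

239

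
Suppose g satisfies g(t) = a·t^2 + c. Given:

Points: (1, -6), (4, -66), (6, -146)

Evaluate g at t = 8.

-258

From g(1) = -6 and g(4) = -66: 1a + c = -6 and 16a + c = -66.
Subtracting: 15a = -60, so a = -4; then c = -6 − (-4)·1 = -2.
So g(t) = -4t² − 2, and g(8) = -258.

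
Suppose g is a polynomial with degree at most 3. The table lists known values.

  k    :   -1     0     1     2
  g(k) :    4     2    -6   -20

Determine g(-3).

-10

Write g(k) = ak³ + bk² + ck + d; the 4 given values yield a linear system in the 4 coefficients.
Solving, the leading coefficient vanishes, and g(k) = -3k² - 5k + 2.
Then g(-3) = -10.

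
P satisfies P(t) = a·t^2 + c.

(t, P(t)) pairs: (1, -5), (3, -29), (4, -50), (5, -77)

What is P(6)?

-110

From P(1) = -5 and P(3) = -29: 1a + c = -5 and 9a + c = -29.
Subtracting: 8a = -24, so a = -3; then c = -5 − (-3)·1 = -2.
So P(t) = -3t² − 2, and P(6) = -110.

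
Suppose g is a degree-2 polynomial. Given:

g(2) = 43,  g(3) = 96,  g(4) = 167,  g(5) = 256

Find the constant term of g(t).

-9

Write g(t) = at² + bt + c; the 4 given values yield a linear system in the 3 coefficients.
Solving, g(t) = 9t² + 8t - 9.
The constant term is g(0) = -9.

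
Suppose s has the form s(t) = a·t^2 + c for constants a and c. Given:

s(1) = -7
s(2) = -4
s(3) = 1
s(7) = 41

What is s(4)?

8

From s(1) = -7 and s(2) = -4: 1a + c = -7 and 4a + c = -4.
Subtracting: 3a = 3, so a = 1; then c = -7 − 1·1 = -8.
So s(t) = 1t² − 8, and s(4) = 8.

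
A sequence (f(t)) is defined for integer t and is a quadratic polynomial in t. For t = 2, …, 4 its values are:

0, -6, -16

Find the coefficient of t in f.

4

Write f(t) = at² + bt + c; the 3 given values yield a linear system in the 3 coefficients.
Solving, f(t) = -2t² + 4t.
The coefficient of t is 4.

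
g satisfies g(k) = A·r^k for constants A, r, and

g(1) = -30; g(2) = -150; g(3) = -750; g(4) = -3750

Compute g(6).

Consecutive ratio: -150/(-30) = 5, and -750/(-150) = 5, so r = 5.
Then A·5^1 = -30 gives A = -6, and g(k) = -6·5^k.
g(6) = -6·5^6 = -93750.

-93750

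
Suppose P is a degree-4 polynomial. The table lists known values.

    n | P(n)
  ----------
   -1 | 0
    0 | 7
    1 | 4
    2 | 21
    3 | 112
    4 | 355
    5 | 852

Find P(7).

3136

First differences: 7, -3, 17, 91, 243, 497. Second differences: -10, 20, 74, 152, 254. Third differences: 30, 54, 78, 102. Fourth differences: 24, 24, 24.
Level-4 differences are constant, so P has degree 4.
Fitting a degree-4 polynomial gives P(n) = n^4 + 3n³ - 6n² - n + 7.
Then P(7) = 3136.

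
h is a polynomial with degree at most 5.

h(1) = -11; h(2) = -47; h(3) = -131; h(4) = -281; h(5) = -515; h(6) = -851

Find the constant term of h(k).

First differences: -36, -84, -150, -234, -336. Second differences: -48, -66, -84, -102. Third differences: -18, -18, -18.
Level-3 differences are constant, so h has degree 3.
Fitting a degree-3 polynomial gives h(k) = -3k³ - 6k² + 3k - 5.
The constant term is h(0) = -5.

-5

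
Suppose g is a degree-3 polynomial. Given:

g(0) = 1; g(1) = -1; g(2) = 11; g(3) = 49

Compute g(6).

Write g(m) = am³ + bm² + cm + d; the 4 given values yield a linear system in the 4 coefficients.
Solving, g(m) = 2m³ + m² - 5m + 1.
Then g(6) = 439.

439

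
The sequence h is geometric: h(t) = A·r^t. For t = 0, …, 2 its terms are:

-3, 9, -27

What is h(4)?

Consecutive ratio: 9/(-3) = -3, and -27/9 = -3, so r = -3.
Then A·(-3)^0 = -3 gives A = -3, and h(t) = -3·(-3)^t.
h(4) = -3·(-3)^4 = -243.

-243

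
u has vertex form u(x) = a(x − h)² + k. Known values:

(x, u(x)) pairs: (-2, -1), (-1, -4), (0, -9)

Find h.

-3

First differences -3, -5; second difference -2 = 2a, so a = -1.
Expanding, the x-coefficient is −2ah = 2h; matching it to the data gives h = -3, and then k = 0.
So u(x) = -1(x + 3)² + 0.
Hence h = -3.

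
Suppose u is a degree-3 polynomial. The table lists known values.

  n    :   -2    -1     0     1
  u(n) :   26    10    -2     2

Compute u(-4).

22

Write u(n) = an³ + bn² + cn + d; the 4 given values yield a linear system in the 4 coefficients.
Solving, u(n) = 2n³ + 8n² - 6n - 2.
Then u(-4) = 22.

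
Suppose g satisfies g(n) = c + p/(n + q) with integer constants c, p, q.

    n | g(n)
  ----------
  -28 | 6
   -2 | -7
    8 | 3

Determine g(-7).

13

(g(n) − c)(n + q) = p for each data point; the three points give a linear system in c and q, then p follows.
Solving: c = 5, q = 4, p = -24, so g(n) = 5 − 24/(n + 4).
Then g(-7) = 5 − 24/(-3) = 13.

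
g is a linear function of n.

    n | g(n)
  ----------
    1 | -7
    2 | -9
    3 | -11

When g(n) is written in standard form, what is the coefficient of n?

-2

Write g(n) = an + b; the 3 given values yield a linear system in the 2 coefficients.
Solving, g(n) = -2n - 5.
The coefficient of n is -2.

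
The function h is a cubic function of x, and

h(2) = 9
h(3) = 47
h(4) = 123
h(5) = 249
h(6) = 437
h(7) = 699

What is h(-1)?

First differences: 38, 76, 126, 188, 262. Second differences: 38, 50, 62, 74. Third differences: 12, 12, 12.
Level-3 differences are constant, so h has degree 3.
Fitting a degree-3 polynomial gives h(x) = 2x³ + x² - 5x - 1.
Then h(-1) = 3.

3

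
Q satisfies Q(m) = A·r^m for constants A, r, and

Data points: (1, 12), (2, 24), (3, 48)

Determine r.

2

Consecutive ratio: 24/12 = 2, and 48/24 = 2, so r = 2.
Then A·2^1 = 12 gives A = 6, and Q(m) = 6·2^m.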